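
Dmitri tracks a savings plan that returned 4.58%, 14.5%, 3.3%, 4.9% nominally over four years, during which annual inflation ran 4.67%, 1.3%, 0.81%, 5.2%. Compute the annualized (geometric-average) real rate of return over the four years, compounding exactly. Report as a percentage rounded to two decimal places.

Compound the nominal returns: 1.0458 × 1.1450 × 1.0330 × 1.0490 = 1.29756742.
Compound inflation: 1.0467 × 1.0130 × 1.0081 × 1.0520 = 1.12447816.
Deflate: 1.29756742 / 1.12447816 = 1.15392853.
Annualized real rate = 1.15392853^(1/4) − 1 = 3.6441% → 3.64%.

3.64%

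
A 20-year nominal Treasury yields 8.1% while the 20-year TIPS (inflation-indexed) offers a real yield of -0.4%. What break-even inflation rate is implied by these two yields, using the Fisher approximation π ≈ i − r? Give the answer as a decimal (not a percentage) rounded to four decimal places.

π ≈ i − r = 8.1% − (-0.4%) → 0.0850.

0.0850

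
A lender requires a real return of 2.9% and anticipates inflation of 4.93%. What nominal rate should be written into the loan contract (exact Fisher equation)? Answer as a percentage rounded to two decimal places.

(1 + i) = (1 + r)(1 + π) = 1.02900 × 1.04930 = 1.0797297
i = 1.0797297 − 1, so the required nominal rate is 7.97%.

7.97%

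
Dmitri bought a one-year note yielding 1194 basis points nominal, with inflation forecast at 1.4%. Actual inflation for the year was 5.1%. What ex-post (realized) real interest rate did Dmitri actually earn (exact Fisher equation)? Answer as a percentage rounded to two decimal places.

6.51%

Ex-post: (1 + 0.1194)/(1 + 0.0510) − 1 = 6.5081%
So the realized real rate is 6.51%.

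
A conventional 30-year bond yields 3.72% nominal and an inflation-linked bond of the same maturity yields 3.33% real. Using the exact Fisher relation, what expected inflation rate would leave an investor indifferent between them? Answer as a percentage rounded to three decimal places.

0.377%

(1 + π) = (1 + i)/(1 + r) = 1.03720 / 1.03330 = 1.003774
Break-even inflation = 1.003774 − 1 → 0.377%.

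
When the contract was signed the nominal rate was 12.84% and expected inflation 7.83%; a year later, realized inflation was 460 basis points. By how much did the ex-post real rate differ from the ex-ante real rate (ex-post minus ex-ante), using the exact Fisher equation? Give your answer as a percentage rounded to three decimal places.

Ex-ante: (1 + 0.1284)/(1 + 0.0783) − 1 = 4.6462%
Ex-post: (1 + 0.1284)/(1 + 0.0460) − 1 = 7.8776%
Difference (ex-post − ex-ante) = 3.2314% → 3.231%.

3.231%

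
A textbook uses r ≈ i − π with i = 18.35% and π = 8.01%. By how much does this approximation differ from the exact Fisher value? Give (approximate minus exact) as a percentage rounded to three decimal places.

Approximate: r ≈ 18.350% − 8.010% = 10.3400%
Exact: (1 + 0.1835)/(1 + 0.0801) − 1 = 9.5732%
Error = 10.3400% − 9.5732% = 0.7668% → 0.767%.

0.767%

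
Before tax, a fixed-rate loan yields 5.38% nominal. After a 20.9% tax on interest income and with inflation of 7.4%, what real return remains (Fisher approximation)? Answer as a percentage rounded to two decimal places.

-3.14%

After-tax nominal return = 5.38% × (1 − 0.209) = 4.25558%.
r ≈ 4.25558% − 7.4% → -3.14%.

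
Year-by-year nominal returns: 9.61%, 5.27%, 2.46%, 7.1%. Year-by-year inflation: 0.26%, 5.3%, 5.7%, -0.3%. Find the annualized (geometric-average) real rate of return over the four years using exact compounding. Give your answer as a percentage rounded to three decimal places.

Compound the nominal returns: 1.0961 × 1.0527 × 1.0246 × 1.0710 = 1.26618925.
Compound inflation: 1.0026 × 1.0530 × 1.0570 × 0.9970 = 1.11256711.
Deflate: 1.26618925 / 1.11256711 = 1.13807899.
Annualized real rate = 1.13807899^(1/4) − 1 = 3.2864% → 3.286%.

3.286%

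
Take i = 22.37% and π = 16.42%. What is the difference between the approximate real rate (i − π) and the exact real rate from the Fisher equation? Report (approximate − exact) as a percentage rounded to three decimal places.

0.839%

Approximate: r ≈ 22.370% − 16.420% = 5.9500%
Exact: (1 + 0.2237)/(1 + 0.1642) − 1 = 5.1108%
Error = 5.9500% − 5.1108% = 0.8392% → 0.839%.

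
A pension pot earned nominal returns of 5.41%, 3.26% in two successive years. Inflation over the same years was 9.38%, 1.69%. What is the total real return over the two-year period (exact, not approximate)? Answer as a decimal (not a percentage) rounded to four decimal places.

-0.0214

Compound the nominal returns: 1.0541 × 1.0326 = 1.088464.
Compound inflation: 1.0938 × 1.0169 = 1.112285.
Deflate: 1.088464 / 1.112285 = 0.978583.
Total real return = 0.978583 − 1 → -0.0214.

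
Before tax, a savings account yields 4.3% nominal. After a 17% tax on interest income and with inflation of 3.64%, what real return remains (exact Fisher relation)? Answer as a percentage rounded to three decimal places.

After-tax nominal return = 4.3% × (1 − 0.17) = 3.5690%.
1 + r = 1.03569 / 1.03640 = 0.9993149
After-tax real rate = 0.9993149 − 1 → -0.069%.

-0.069%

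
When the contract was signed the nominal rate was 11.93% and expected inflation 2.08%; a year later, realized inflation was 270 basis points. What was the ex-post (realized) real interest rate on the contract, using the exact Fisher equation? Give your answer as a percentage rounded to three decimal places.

8.987%

Ex-post: (1 + 0.1193)/(1 + 0.0270) − 1 = 8.9873%
So the realized real rate is 8.987%.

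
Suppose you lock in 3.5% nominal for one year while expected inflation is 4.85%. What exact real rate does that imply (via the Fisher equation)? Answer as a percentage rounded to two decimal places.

1 + r = 1.03500 / 1.04850 = 0.987124
r = 0.987124 − 1 = -1.2876%, i.e. -1.29%.

-1.29%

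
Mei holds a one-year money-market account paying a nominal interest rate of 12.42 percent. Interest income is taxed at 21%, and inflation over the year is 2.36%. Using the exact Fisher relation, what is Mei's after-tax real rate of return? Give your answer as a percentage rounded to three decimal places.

After-tax nominal return = 12.42% × (1 − 0.21) = 9.8118%.
1 + r = 1.098118 / 1.02360 = 1.072800
After-tax real rate = 1.072800 − 1 → 7.280%.

7.280%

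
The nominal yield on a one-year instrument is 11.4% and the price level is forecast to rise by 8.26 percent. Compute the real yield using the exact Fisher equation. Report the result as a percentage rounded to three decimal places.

2.900%

By the Fisher identity, 1 + r = (1 + i)/(1 + π).
1 + r = 1.11400 / 1.08260 = 1.029004
r = 1.029004 − 1 = 2.9004%, i.e. 2.900%.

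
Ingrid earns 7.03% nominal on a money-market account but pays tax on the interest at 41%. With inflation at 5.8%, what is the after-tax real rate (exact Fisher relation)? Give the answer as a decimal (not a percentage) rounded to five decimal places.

-0.01562

After-tax nominal return = 7.03% × (1 − 0.41) = 4.1477%.
1 + r = 1.041477 / 1.05800 = 0.984383
After-tax real rate = 0.984383 − 1 → -0.01562.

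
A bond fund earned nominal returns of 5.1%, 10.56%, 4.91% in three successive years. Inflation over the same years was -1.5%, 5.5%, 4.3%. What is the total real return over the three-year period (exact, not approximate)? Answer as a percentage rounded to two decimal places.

Compound the nominal returns: 1.0510 × 1.1056 × 1.0491 = 1.219039.
Compound inflation: 0.9850 × 1.0550 × 1.0430 = 1.083860.
Deflate: 1.219039 / 1.083860 = 1.124721.
Total real return = 1.124721 − 1 → 12.47%.

12.47%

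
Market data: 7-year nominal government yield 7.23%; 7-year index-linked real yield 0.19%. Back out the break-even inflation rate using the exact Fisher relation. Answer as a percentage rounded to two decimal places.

7.03%

(1 + π) = (1 + i)/(1 + r) = 1.07230 / 1.00190 = 1.070266
Break-even inflation = 1.070266 − 1 → 7.03%.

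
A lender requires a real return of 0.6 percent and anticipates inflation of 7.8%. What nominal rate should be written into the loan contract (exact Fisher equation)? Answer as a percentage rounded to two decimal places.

(1 + i) = (1 + r)(1 + π) = 1.00600 × 1.07800 = 1.084468
i = 1.084468 − 1, so the required nominal rate is 8.45%.

8.45%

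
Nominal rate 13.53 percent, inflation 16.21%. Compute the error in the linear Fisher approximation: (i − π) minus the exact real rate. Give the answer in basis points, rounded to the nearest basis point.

-37 basis points

Approximate: r ≈ 13.530% − 16.210% = -2.6800%
Exact: (1 + 0.1353)/(1 + 0.1621) − 1 = -2.3062%
Error = -2.6800% − (-2.3062%) = -0.3738% → -37 basis points.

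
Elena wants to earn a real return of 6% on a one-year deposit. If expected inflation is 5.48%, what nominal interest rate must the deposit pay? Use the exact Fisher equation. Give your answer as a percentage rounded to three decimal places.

(1 + i) = (1 + r)(1 + π) = 1.06000 × 1.05480 = 1.118088
i = 1.118088 − 1, so the required nominal rate is 11.809%.

11.809%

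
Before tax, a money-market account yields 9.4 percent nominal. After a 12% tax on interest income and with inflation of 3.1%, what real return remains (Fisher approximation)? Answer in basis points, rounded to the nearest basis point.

After-tax nominal return = 9.4% × (1 − 0.12) = 8.2720%.
r ≈ 8.2720% − 3.1% → 517 basis points.

517 basis points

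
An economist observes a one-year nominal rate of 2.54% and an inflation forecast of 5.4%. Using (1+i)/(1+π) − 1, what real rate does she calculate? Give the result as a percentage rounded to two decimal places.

1 + r = 1.02540 / 1.05400 = 0.972865
r = 0.972865 − 1 = -2.7135%, i.e. -2.71%.

-2.71%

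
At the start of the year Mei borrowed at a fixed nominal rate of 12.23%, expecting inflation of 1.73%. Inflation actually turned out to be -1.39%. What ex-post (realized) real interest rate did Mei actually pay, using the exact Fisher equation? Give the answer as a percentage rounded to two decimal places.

13.81%

Ex-post: (1 + 0.1223)/(1 − 0.0139) − 1 = 13.8120%
So the realized real rate is 13.81%.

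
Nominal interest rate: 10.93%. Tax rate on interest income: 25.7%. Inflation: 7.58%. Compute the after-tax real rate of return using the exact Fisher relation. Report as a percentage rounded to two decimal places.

0.50%

After-tax nominal return = 10.93% × (1 − 0.257) = 8.12099%.
1 + r = 1.0812099 / 1.07580 = 1.005029
After-tax real rate = 1.005029 − 1 → 0.50%.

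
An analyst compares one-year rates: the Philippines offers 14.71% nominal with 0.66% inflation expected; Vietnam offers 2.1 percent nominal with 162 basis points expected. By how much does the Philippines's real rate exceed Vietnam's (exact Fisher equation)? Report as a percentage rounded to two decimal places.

The Philippines: (1 + 0.1471)/(1 + 0.0066) − 1 = 13.9579%
Vietnam: (1 + 0.0210)/(1 + 0.0162) − 1 = 0.4723%
Differential = 13.9579% − 0.4723% = 13.4855% → 13.49%.

13.49%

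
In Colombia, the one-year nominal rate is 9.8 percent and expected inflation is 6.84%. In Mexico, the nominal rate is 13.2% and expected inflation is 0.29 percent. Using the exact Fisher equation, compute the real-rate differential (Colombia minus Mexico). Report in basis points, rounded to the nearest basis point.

-1010 basis points

Colombia: (1 + 0.0980)/(1 + 0.0684) − 1 = 2.7705%
Mexico: (1 + 0.1320)/(1 + 0.0029) − 1 = 12.8727%
Differential = 2.7705% − 12.8727% = -10.1022% → -1010 basis points.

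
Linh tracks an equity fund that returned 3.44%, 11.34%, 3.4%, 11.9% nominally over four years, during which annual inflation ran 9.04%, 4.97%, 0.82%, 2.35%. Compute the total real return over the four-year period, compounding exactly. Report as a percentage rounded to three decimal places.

12.825%

Nominal growth factor = 1.0344 × 1.1134 × 1.0340 × 1.1190 = 1.332571
Price-level growth factor = 1.0904 × 1.0497 × 1.0082 × 1.0235 = 1.181097
Real growth factor = 1.332571 / 1.181097 = 1.128249
Total real return = 1.128249 − 1 → 12.825%.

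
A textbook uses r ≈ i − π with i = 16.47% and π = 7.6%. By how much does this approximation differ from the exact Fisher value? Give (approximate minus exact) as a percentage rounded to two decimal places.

Approximate: r ≈ 16.470% − 7.600% = 8.8700%
Exact: (1 + 0.1647)/(1 + 0.0760) − 1 = 8.2435%
Error = 8.8700% − 8.2435% = 0.6265% → 0.63%.

0.63%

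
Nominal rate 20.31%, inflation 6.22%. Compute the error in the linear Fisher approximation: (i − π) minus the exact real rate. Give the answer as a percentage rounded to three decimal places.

Approximate: r ≈ 20.310% − 6.220% = 14.0900%
Exact: (1 + 0.2031)/(1 + 0.0622) − 1 = 13.2649%
Error = 14.0900% − 13.2649% = 0.8251% → 0.825%.

0.825%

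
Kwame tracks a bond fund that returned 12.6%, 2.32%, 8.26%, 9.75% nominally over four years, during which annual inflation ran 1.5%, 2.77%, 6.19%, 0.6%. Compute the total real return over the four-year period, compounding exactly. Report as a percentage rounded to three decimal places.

Nominal growth factor = 1.1260 × 1.0232 × 1.0826 × 1.0975 = 1.368899
Price-level growth factor = 1.0150 × 1.0277 × 1.0619 × 1.0060 = 1.114330
Real growth factor = 1.368899 / 1.114330 = 1.228450
Total real return = 1.228450 − 1 → 22.845%.

22.845%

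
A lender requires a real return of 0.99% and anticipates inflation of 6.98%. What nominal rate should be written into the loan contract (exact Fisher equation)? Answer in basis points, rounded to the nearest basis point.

(1 + i) = (1 + r)(1 + π) = 1.00990 × 1.06980 = 1.08039102
i = 1.08039102 − 1, so the required nominal rate is 804 basis points.

804 basis points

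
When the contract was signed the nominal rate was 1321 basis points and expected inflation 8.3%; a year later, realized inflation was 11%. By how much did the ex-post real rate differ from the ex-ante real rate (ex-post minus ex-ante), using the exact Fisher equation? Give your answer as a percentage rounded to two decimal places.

Ex-ante: (1 + 0.1321)/(1 + 0.0830) − 1 = 4.5337%
Ex-post: (1 + 0.1321)/(1 + 0.1100) − 1 = 1.9910%
Difference (ex-post − ex-ante) = -2.5427% → -2.54%.

-2.54%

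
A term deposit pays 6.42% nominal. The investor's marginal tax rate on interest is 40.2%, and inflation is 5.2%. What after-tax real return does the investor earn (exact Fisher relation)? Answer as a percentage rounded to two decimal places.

-1.29%

After-tax nominal return = 6.42% × (1 − 0.402) = 3.83916%.
1 + r = 1.0383916 / 1.05200 = 0.987064
After-tax real rate = 0.987064 − 1 → -1.29%.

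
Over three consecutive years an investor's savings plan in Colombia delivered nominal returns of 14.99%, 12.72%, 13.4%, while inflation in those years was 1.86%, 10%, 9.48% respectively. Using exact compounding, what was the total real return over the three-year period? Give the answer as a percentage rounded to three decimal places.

Compound the nominal returns: 1.1499 × 1.1272 × 1.1340 = 1.469854.
Compound inflation: 1.0186 × 1.1000 × 1.0948 = 1.226680.
Deflate: 1.469854 / 1.226680 = 1.198238.
Total real return = 1.198238 − 1 → 19.824%.

19.824%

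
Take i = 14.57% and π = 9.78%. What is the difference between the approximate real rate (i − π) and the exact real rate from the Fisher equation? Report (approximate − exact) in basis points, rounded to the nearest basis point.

Approximate: r ≈ 14.570% − 9.780% = 4.7900%
Exact: (1 + 0.1457)/(1 + 0.0978) − 1 = 4.3633%
Error = 4.7900% − 4.3633% = 0.4267% → 43 basis points.

43 basis points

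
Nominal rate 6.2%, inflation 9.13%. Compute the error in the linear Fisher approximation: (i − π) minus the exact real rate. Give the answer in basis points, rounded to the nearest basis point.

-25 basis points

Approximate: r ≈ 6.200% − 9.130% = -2.9300%
Exact: (1 + 0.0620)/(1 + 0.0913) − 1 = -2.6849%
Error = -2.9300% − (-2.6849%) = -0.2451% → -25 basis points.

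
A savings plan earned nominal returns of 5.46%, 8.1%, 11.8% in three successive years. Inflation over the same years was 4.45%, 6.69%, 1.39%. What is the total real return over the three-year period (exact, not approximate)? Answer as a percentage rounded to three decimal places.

Nominal growth factor = 1.0546 × 1.0810 × 1.1180 = 1.274545
Price-level growth factor = 1.0445 × 1.0669 × 1.0139 = 1.129867
Real growth factor = 1.274545 / 1.129867 = 1.128049
Total real return = 1.128049 − 1 → 12.805%.

12.805%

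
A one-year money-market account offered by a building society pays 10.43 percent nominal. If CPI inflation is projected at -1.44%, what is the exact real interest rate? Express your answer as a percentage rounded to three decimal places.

12.043%

By the Fisher identity, 1 + r = (1 + i)/(1 + π).
1 + r = 1.10430 / 0.98560 = 1.120434
r = 1.120434 − 1 = 12.0434%, i.e. 12.043%.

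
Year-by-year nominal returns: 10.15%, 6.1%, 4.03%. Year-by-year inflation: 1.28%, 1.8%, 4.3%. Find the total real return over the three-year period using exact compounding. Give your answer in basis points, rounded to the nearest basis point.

1306 basis points

Compound the nominal returns: 1.1015 × 1.0610 × 1.0403 = 1.215790.
Compound inflation: 1.0128 × 1.0180 × 1.0430 = 1.075365.
Deflate: 1.215790 / 1.075365 = 1.130584.
Total real return = 1.130584 − 1 → 1306 basis points.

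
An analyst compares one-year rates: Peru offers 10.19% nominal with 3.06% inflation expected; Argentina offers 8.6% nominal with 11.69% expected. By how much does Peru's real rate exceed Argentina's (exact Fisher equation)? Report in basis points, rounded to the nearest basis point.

Peru: (1 + 0.1019)/(1 + 0.0306) − 1 = 6.9183%
Argentina: (1 + 0.0860)/(1 + 0.1169) − 1 = -2.7666%
Differential = 6.9183% − (-2.7666%) = 9.6849% → 968 basis points.

968 basis points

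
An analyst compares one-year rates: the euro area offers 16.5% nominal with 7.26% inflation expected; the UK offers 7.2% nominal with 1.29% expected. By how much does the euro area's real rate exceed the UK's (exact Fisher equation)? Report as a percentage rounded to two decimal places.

The euro area: (1 + 0.1650)/(1 + 0.0726) − 1 = 8.6146%
The UK: (1 + 0.0720)/(1 + 0.0129) − 1 = 5.8347%
Differential = 8.6146% − 5.8347% = 2.7798% → 2.78%.

2.78%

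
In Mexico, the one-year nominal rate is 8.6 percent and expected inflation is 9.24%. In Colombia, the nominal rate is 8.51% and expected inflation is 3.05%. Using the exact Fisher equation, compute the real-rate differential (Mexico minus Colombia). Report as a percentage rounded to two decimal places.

Mexico: (1 + 0.0860)/(1 + 0.0924) − 1 = -0.5859%
Colombia: (1 + 0.0851)/(1 + 0.0305) − 1 = 5.2984%
Differential = -0.5859% − 5.2984% = -5.8843% → -5.88%.

-5.88%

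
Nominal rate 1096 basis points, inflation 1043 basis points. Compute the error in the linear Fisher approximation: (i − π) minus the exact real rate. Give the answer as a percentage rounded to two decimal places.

0.05%

Approximate: r ≈ 10.960% − 10.430% = 0.5300%
Exact: (1 + 0.1096)/(1 + 0.1043) − 1 = 0.4799%
Error = 0.5300% − 0.4799% = 0.0501% → 0.05%.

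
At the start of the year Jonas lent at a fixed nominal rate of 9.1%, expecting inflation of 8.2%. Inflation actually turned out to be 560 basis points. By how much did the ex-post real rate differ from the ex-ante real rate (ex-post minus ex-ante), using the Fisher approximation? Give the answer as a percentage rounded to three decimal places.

Ex-ante: 9.1% − 8.2% = 0.900%
Ex-post: 9.1% − 5.6% = 3.500%
Difference (ex-post − ex-ante) = 2.6000% → 2.600%.

2.600%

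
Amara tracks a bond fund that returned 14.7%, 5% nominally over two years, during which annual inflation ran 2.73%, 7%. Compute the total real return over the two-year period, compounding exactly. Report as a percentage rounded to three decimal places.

9.565%

Compound the nominal returns: 1.1470 × 1.0500 = 1.204350.
Compound inflation: 1.0273 × 1.0700 = 1.099211.
Deflate: 1.204350 / 1.099211 = 1.095650.
Total real return = 1.095650 − 1 → 9.565%.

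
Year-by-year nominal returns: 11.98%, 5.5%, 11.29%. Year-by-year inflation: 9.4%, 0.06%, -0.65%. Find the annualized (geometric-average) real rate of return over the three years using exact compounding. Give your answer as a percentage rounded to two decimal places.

Compound the nominal returns: 1.1198 × 1.0550 × 1.1129 = 1.31476782.
Compound inflation: 1.0940 × 1.0006 × 0.9935 = 1.08754113.
Deflate: 1.31476782 / 1.08754113 = 1.20893618.
Annualized real rate = 1.20893618^(1/3) − 1 = 6.5290% → 6.53%.

6.53%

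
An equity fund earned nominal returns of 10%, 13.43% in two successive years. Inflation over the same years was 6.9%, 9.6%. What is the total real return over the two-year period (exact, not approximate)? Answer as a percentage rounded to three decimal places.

6.496%

Compound the nominal returns: 1.1000 × 1.1343 = 1.247730.
Compound inflation: 1.0690 × 1.0960 = 1.171624.
Deflate: 1.247730 / 1.171624 = 1.064958.
Total real return = 1.064958 − 1 → 6.496%.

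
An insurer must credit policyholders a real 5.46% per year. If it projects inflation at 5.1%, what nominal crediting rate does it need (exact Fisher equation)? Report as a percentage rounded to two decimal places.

(1 + i) = (1 + r)(1 + π) = 1.05460 × 1.05100 = 1.1083846
i = 1.1083846 − 1, so the required nominal rate is 10.84%.

10.84%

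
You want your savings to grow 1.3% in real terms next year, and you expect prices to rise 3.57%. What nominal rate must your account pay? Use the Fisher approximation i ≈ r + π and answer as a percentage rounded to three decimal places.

4.870%

i ≈ r + π = 1.3% + 3.57% = 4.870%.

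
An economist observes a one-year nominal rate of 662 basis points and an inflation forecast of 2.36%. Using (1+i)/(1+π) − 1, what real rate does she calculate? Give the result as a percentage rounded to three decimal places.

1 + r = 1.06620 / 1.02360 = 1.041618
r = 1.041618 − 1 = 4.1618%, i.e. 4.162%.

4.162%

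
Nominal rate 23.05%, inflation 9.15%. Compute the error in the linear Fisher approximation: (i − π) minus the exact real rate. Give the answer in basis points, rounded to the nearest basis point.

Approximate: r ≈ 23.050% − 9.150% = 13.9000%
Exact: (1 + 0.2305)/(1 + 0.0915) − 1 = 12.7348%
Error = 13.9000% − 12.7348% = 1.1652% → 117 basis points.

117 basis points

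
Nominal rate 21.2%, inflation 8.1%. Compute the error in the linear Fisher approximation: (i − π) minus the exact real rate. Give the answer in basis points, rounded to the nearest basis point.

Approximate: r ≈ 21.200% − 8.100% = 13.1000%
Exact: (1 + 0.2120)/(1 + 0.0810) − 1 = 12.1184%
Error = 13.1000% − 12.1184% = 0.9816% → 98 basis points.

98 basis points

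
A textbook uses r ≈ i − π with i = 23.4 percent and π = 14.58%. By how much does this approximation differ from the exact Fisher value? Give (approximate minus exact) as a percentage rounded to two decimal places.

1.12%

Approximate: r ≈ 23.400% − 14.580% = 8.8200%
Exact: (1 + 0.2340)/(1 + 0.1458) − 1 = 7.6977%
Error = 8.8200% − 7.6977% = 1.1223% → 1.12%.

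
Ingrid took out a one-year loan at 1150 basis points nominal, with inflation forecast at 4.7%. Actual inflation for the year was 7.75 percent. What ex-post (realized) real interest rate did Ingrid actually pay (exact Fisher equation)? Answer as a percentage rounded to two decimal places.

3.48%

Ex-post: (1 + 0.1150)/(1 + 0.0775) − 1 = 3.4803%
So the realized real rate is 3.48%.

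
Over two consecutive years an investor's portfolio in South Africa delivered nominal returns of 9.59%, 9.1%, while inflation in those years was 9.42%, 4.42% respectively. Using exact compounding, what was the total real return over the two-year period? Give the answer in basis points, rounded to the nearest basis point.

Nominal growth factor = 1.0959 × 1.0910 = 1.195627
Price-level growth factor = 1.0942 × 1.0442 = 1.142564
Real growth factor = 1.195627 / 1.142564 = 1.046442
Total real return = 1.046442 − 1 → 464 basis points.

464 basis points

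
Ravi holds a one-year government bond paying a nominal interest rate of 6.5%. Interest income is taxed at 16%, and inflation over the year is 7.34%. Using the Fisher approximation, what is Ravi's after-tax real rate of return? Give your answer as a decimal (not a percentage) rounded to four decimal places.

-0.0188

After-tax nominal return = 6.5% × (1 − 0.16) = 5.4600%.
r ≈ 5.4600% − 7.34% → -0.0188.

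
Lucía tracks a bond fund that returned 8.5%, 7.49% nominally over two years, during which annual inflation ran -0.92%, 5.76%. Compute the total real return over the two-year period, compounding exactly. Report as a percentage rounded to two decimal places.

Compound the nominal returns: 1.0850 × 1.0749 = 1.166267.
Compound inflation: 0.9908 × 1.0576 = 1.047870.
Deflate: 1.166267 / 1.047870 = 1.112988.
Total real return = 1.112988 − 1 → 11.30%.

11.30%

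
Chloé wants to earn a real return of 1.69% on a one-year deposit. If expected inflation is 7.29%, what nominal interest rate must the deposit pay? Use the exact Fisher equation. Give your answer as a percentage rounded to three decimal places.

9.103%

(1 + i) = (1 + r)(1 + π) = 1.01690 × 1.07290 = 1.09103201
i = 1.09103201 − 1, so the required nominal rate is 9.103%.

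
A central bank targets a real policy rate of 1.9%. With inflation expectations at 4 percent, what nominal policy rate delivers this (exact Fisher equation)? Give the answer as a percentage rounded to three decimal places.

5.976%

(1 + i) = (1 + r)(1 + π) = 1.01900 × 1.04000 = 1.05976
i = 1.05976 − 1, so the required nominal rate is 5.976%.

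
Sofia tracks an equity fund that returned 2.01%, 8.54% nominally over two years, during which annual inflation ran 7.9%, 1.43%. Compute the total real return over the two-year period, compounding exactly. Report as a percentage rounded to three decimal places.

1.168%

Nominal growth factor = 1.0201 × 1.0854 = 1.107217
Price-level growth factor = 1.0790 × 1.0143 = 1.094430
Real growth factor = 1.107217 / 1.094430 = 1.011684
Total real return = 1.011684 − 1 → 1.168%.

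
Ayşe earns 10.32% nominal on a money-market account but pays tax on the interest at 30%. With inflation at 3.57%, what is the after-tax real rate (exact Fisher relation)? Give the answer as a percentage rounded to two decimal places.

3.53%

After-tax nominal return = 10.32% × (1 − 0.3) = 7.2240%.
1 + r = 1.07224 / 1.03570 = 1.035280
After-tax real rate = 1.035280 − 1 → 3.53%.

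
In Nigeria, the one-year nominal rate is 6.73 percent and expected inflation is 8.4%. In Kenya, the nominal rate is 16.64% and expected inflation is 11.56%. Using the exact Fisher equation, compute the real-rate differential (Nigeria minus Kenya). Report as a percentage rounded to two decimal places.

-6.09%

Nigeria: (1 + 0.0673)/(1 + 0.0840) − 1 = -1.5406%
Kenya: (1 + 0.1664)/(1 + 0.1156) − 1 = 4.5536%
Differential = -1.5406% − 4.5536% = -6.0942% → -6.09%.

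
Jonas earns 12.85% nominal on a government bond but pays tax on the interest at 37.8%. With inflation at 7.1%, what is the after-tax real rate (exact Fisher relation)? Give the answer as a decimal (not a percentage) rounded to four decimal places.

After-tax nominal return = 12.85% × (1 − 0.378) = 7.9927%.
1 + r = 1.079927 / 1.07100 = 1.008335
After-tax real rate = 1.008335 − 1 → 0.0083.

0.0083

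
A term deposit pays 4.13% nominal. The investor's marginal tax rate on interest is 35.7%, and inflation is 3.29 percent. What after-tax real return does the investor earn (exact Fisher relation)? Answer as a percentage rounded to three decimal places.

After-tax nominal return = 4.13% × (1 − 0.357) = 2.65559%.
1 + r = 1.0265559 / 1.03290 = 0.993858
After-tax real rate = 0.993858 − 1 → -0.614%.

-0.614%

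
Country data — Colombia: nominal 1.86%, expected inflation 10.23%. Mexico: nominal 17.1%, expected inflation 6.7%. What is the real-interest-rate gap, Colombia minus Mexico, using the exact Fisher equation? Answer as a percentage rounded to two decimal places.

Colombia: (1 + 0.0186)/(1 + 0.1023) − 1 = -7.5932%
Mexico: (1 + 0.1710)/(1 + 0.0670) − 1 = 9.7470%
Differential = -7.5932% − 9.7470% = -17.3402% → -17.34%.

-17.34%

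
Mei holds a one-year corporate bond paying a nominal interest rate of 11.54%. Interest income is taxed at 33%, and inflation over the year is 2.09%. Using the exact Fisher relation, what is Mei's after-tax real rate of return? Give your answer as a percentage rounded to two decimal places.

5.53%

After-tax nominal return = 11.54% × (1 − 0.33) = 7.7318%.
1 + r = 1.077318 / 1.02090 = 1.055263
After-tax real rate = 1.055263 − 1 → 5.53%.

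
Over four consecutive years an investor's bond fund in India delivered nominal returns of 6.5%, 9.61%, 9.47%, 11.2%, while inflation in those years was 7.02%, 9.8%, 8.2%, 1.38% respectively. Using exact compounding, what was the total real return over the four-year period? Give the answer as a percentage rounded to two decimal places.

Nominal growth factor = 1.0650 × 1.0961 × 1.0947 × 1.1120 = 1.421018
Price-level growth factor = 1.0702 × 1.0980 × 1.0820 × 1.0138 = 1.288982
Real growth factor = 1.421018 / 1.288982 = 1.102435
Total real return = 1.102435 − 1 → 10.24%.

10.24%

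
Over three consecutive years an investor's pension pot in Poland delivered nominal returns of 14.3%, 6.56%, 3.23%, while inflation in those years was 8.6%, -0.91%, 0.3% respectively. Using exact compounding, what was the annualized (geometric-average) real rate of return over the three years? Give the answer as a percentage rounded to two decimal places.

Nominal growth factor = 1.1430 × 1.0656 × 1.0323 = 1.25732158
Price-level growth factor = 1.0860 × 0.9909 × 1.0030 = 1.07934575
Real growth factor = 1.25732158 / 1.07934575 = 1.16489232
Annualized real rate = 1.16489232^(1/3) − 1 = 5.2193% → 5.22%.

5.22%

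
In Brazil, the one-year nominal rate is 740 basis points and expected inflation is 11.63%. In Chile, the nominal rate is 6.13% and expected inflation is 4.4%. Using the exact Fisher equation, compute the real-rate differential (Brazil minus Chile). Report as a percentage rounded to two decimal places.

Brazil: (1 + 0.0740)/(1 + 0.1163) − 1 = -3.7893%
Chile: (1 + 0.0613)/(1 + 0.0440) − 1 = 1.6571%
Differential = -3.7893% − 1.6571% = -5.4464% → -5.45%.

-5.45%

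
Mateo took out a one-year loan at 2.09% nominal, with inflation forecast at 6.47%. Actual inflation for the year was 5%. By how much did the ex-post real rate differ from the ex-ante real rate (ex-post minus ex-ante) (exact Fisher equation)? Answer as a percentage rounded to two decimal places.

1.34%

Ex-ante: (1 + 0.0209)/(1 + 0.0647) − 1 = -4.1138%
Ex-post: (1 + 0.0209)/(1 + 0.0500) − 1 = -2.7714%
Difference (ex-post − ex-ante) = 1.3424% → 1.34%.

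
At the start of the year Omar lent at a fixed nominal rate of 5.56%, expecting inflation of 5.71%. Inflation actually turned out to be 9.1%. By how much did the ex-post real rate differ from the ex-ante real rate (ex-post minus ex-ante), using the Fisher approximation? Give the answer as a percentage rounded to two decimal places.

Ex-ante: 5.56% − 5.71% = -0.150%
Ex-post: 5.56% − 9.1% = -3.540%
Difference (ex-post − ex-ante) = -3.3900% → -3.39%.

-3.39%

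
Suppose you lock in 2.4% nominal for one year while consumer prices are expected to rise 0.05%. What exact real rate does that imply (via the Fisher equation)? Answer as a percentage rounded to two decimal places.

By the Fisher equation, 1 + r = (1 + i)/(1 + π).
1 + r = 1.02400 / 1.00050 = 1.023488
r = 1.023488 − 1 = 2.3488%, i.e. 2.35%.

2.35%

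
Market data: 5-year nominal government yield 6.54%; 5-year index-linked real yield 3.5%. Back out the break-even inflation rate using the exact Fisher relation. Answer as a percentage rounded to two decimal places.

2.94%

(1 + π) = (1 + i)/(1 + r) = 1.06540 / 1.03500 = 1.029372
Break-even inflation = 1.029372 − 1 → 2.94%.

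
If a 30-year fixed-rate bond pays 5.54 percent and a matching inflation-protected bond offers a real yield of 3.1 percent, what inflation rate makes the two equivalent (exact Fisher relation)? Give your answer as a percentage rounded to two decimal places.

(1 + π) = (1 + i)/(1 + r) = 1.05540 / 1.03100 = 1.023666
Break-even inflation = 1.023666 − 1 → 2.37%.

2.37%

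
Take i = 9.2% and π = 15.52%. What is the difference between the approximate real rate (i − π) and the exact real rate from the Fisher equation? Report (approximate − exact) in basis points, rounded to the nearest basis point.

-85 basis points

Approximate: r ≈ 9.200% − 15.520% = -6.3200%
Exact: (1 + 0.0920)/(1 + 0.1552) − 1 = -5.4709%
Error = -6.3200% − (-5.4709%) = -0.8491% → -85 basis points.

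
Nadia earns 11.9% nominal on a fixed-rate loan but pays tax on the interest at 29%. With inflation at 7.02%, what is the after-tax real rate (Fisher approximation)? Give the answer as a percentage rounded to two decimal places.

After-tax nominal return = 11.9% × (1 − 0.29) = 8.4490%.
r ≈ 8.4490% − 7.02% → 1.43%.

1.43%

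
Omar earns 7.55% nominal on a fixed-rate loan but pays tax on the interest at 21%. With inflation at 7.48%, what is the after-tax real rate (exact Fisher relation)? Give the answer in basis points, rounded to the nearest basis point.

-141 basis points

After-tax nominal return = 7.55% × (1 − 0.21) = 5.9645%.
1 + r = 1.059645 / 1.07480 = 0.985900
After-tax real rate = 0.985900 − 1 → -141 basis points.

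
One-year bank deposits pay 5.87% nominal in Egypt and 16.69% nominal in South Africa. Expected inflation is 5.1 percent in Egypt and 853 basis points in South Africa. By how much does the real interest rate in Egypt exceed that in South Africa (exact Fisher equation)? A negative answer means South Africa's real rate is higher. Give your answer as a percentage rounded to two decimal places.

-6.79%

Egypt: (1 + 0.0587)/(1 + 0.0510) − 1 = 0.7326%
South Africa: (1 + 0.1669)/(1 + 0.0853) − 1 = 7.5187%
Differential = 0.7326% − 7.5187% = -6.7860% → -6.79%.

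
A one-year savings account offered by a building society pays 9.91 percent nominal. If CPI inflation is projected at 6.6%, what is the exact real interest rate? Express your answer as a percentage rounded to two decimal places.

1 + r = 1.09910 / 1.06600 = 1.031051
r = 1.031051 − 1 = 3.1051%, i.e. 3.11%.

3.11%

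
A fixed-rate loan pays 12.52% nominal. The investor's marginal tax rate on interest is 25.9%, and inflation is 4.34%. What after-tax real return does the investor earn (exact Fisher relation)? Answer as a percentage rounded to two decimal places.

After-tax nominal return = 12.52% × (1 − 0.259) = 9.27732%.
1 + r = 1.0927732 / 1.04340 = 1.047320
After-tax real rate = 1.047320 − 1 → 4.73%.

4.73%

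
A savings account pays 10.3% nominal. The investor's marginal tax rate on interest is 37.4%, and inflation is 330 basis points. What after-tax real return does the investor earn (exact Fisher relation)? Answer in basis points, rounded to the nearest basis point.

After-tax nominal return = 10.3% × (1 − 0.374) = 6.4478%.
1 + r = 1.064478 / 1.03300 = 1.030472
After-tax real rate = 1.030472 − 1 → 305 basis points.

305 basis points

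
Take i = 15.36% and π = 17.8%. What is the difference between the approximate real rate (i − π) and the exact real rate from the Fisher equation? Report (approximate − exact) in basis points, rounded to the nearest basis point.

-37 basis points

Approximate: r ≈ 15.360% − 17.800% = -2.4400%
Exact: (1 + 0.1536)/(1 + 0.1780) − 1 = -2.0713%
Error = -2.4400% − (-2.0713%) = -0.3687% → -37 basis points.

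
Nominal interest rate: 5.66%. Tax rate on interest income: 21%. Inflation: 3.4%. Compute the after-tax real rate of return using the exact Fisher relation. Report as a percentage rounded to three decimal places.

1.036%

After-tax nominal return = 5.66% × (1 − 0.21) = 4.4714%.
1 + r = 1.044714 / 1.03400 = 1.010362
After-tax real rate = 1.010362 − 1 → 1.036%.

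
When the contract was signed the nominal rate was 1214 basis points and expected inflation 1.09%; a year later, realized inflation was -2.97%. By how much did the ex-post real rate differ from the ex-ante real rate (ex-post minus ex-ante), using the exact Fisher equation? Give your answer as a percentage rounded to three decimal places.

Ex-ante: (1 + 0.1214)/(1 + 0.0109) − 1 = 10.9309%
Ex-post: (1 + 0.1214)/(1 − 0.0297) − 1 = 15.5725%
Difference (ex-post − ex-ante) = 4.6416% → 4.642%.

4.642%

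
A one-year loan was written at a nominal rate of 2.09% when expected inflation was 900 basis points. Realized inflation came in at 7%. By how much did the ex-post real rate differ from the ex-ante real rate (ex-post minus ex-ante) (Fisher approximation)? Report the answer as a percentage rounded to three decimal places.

Ex-ante: 2.09% − 9% = -6.910%
Ex-post: 2.09% − 7% = -4.910%
Difference (ex-post − ex-ante) = 2.0000% → 2.000%.

2.000%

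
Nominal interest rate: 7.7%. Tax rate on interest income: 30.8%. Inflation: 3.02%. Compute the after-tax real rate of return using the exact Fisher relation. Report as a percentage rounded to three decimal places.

After-tax nominal return = 7.7% × (1 − 0.308) = 5.3284%.
1 + r = 1.053284 / 1.03020 = 1.022407
After-tax real rate = 1.022407 − 1 → 2.241%.

2.241%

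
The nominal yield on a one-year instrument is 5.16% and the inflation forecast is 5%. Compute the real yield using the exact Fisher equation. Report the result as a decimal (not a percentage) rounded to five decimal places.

1 + r = 1.05160 / 1.05000 = 1.001524
r = 1.001524 − 1 = 0.1524%, i.e. 0.00152.

0.00152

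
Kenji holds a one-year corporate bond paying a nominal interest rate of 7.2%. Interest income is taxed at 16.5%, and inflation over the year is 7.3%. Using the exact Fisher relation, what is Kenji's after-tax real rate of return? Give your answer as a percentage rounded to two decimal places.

After-tax nominal return = 7.2% × (1 − 0.165) = 6.0120%.
1 + r = 1.06012 / 1.07300 = 0.987996
After-tax real rate = 0.987996 − 1 → -1.20%.

-1.20%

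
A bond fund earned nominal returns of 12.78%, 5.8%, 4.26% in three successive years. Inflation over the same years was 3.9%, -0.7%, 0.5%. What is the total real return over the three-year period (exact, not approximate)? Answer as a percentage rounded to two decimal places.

Nominal growth factor = 1.1278 × 1.0580 × 1.0426 = 1.244043
Price-level growth factor = 1.0390 × 0.9930 × 1.0050 = 1.036886
Real growth factor = 1.244043 / 1.036886 = 1.199788
Total real return = 1.199788 − 1 → 19.98%.

19.98%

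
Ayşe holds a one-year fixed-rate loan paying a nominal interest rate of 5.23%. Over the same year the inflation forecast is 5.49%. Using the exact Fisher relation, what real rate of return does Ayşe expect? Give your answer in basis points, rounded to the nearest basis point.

By the Fisher relation, 1 + r = (1 + i)/(1 + π).
1 + r = 1.05230 / 1.05490 = 0.997535
r = 0.997535 − 1 = -0.2465%, i.e. -25 basis points.

-25 basis points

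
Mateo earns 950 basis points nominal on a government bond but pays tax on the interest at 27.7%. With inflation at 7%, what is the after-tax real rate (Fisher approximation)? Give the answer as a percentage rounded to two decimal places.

After-tax nominal return = 9.5% × (1 − 0.277) = 6.8685%.
r ≈ 6.8685% − 7% → -0.13%.

-0.13%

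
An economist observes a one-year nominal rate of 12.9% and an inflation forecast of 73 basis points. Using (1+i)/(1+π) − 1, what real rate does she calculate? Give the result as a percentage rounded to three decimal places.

1 + r = 1.12900 / 1.00730 = 1.120818
r = 1.120818 − 1 = 12.0818%, i.e. 12.082%.

12.082%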